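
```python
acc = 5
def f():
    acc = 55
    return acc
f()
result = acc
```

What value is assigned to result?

Step 1: Global acc = 5.
Step 2: f() creates local acc = 55 (shadow, not modification).
Step 3: After f() returns, global acc is unchanged. result = 5

The answer is 5.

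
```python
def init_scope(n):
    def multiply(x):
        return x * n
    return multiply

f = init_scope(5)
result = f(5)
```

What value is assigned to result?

Step 1: init_scope(5) returns multiply closure with n = 5.
Step 2: f(5) computes 5 * 5 = 25.
Step 3: result = 25

The answer is 25.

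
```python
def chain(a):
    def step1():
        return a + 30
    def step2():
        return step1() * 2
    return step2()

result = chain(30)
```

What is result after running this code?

Step 1: chain(30) captures a = 30.
Step 2: step2() calls step1() which returns 30 + 30 = 60.
Step 3: step2() returns 60 * 2 = 120

The answer is 120.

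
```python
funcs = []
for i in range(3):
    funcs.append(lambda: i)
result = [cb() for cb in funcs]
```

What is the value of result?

Step 1: All 3 lambdas share the same variable i.
Step 2: After the loop, i = 2.
Step 3: Each call returns 2. result = [2, 2, 2]

The answer is [2, 2, 2].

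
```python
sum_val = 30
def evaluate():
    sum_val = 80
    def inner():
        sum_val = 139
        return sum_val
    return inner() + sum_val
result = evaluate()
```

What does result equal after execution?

Step 1: evaluate() has local sum_val = 80. inner() has local sum_val = 139.
Step 2: inner() returns its local sum_val = 139.
Step 3: evaluate() returns 139 + its own sum_val (80) = 219

The answer is 219.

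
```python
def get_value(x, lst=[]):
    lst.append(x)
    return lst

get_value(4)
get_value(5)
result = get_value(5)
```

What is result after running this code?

Step 1: Mutable default argument gotcha! The list [] is created once.
Step 2: Each call appends to the SAME list: [4], [4, 5], [4, 5, 5].
Step 3: result = [4, 5, 5]

The answer is [4, 5, 5].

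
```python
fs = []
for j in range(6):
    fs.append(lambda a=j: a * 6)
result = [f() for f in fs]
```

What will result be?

Step 1: Default arg a=j captures j at each iteration.
Step 2: fs[k] has a defaulting to k, returns k * 6.
Step 3: result = [0, 6, 12, 18, 24, 30]

The answer is [0, 6, 12, 18, 24, 30].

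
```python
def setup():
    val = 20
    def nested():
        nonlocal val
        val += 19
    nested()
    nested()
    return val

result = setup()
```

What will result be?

Step 1: val starts at 20.
Step 2: nested() is called 2 times, each adding 19.
Step 3: val = 20 + 19 * 2 = 58

The answer is 58.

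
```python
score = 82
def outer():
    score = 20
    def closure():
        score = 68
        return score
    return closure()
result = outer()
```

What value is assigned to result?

Step 1: Three scopes define score: global (82), outer (20), closure (68).
Step 2: closure() has its own local score = 68, which shadows both enclosing and global.
Step 3: result = 68 (local wins in LEGB)

The answer is 68.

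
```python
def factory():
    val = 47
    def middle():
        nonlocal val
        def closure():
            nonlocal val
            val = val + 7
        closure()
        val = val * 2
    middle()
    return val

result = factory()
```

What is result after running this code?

Step 1: val = 47.
Step 2: closure() adds 7: val = 47 + 7 = 54.
Step 3: middle() doubles: val = 54 * 2 = 108.
Step 4: result = 108

The answer is 108.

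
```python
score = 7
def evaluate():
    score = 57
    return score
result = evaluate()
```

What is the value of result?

Step 1: Global score = 7.
Step 2: evaluate() creates local score = 57, shadowing the global.
Step 3: Returns local score = 57. result = 57

The answer is 57.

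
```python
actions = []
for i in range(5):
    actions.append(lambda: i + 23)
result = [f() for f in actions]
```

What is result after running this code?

Step 1: All lambdas capture i by reference. After the loop, i = 4.
Step 2: Each call returns 4 + 23 = 27.
Step 3: result = [27, 27, 27, 27, 27]

The answer is [27, 27, 27, 27, 27].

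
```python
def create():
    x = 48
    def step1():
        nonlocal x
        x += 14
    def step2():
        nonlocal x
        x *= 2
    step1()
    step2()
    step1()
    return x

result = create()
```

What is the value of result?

Step 1: x = 48.
Step 2: step1(): x = 48 + 14 = 62.
Step 3: step2(): x = 62 * 2 = 124.
Step 4: step1(): x = 124 + 14 = 138. result = 138

The answer is 138.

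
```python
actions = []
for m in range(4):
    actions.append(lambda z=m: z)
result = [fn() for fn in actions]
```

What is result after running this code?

Step 1: Default arg z=m captures m at each iteration.
Step 2: Each lambda has its own default: 0, 1, ..., 3.
Step 3: result = [0, 1, 2, 3]

The answer is [0, 1, 2, 3].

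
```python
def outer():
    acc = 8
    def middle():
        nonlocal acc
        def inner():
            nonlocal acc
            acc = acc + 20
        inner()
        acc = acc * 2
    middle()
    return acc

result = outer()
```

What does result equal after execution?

Step 1: acc = 8.
Step 2: inner() adds 20: acc = 8 + 20 = 28.
Step 3: middle() doubles: acc = 28 * 2 = 56.
Step 4: result = 56

The answer is 56.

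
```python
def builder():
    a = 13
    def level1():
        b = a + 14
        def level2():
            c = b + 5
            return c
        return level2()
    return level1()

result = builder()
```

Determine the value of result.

Step 1: a = 13. b = a + 14 = 27.
Step 2: c = b + 5 = 27 + 5 = 32.
Step 3: result = 32

The answer is 32.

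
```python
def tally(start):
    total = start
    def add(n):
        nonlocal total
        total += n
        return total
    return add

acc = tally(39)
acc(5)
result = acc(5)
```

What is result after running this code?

Step 1: tally(39) creates closure with total = 39.
Step 2: First acc(5): total = 39 + 5 = 44.
Step 3: Second acc(5): total = 44 + 5 = 49. result = 49

The answer is 49.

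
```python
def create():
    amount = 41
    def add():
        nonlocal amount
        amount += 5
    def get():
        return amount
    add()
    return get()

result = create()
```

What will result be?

Step 1: amount = 41. add() modifies it via nonlocal, get() reads it.
Step 2: add() makes amount = 41 + 5 = 46.
Step 3: get() returns 46. result = 46

The answer is 46.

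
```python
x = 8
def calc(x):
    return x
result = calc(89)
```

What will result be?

Step 1: Global x = 8.
Step 2: calc(89) takes parameter x = 89, which shadows the global.
Step 3: result = 89

The answer is 89.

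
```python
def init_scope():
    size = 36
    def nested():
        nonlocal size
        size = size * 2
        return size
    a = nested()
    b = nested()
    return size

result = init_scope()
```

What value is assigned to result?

Step 1: size starts at 36.
Step 2: First nested(): size = 36 * 2 = 72.
Step 3: Second nested(): size = 72 * 2 = 144.
Step 4: result = 144

The answer is 144.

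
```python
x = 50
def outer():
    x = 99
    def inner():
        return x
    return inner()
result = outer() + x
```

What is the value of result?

Step 1: Global x = 50. outer() shadows with x = 99.
Step 2: inner() returns enclosing x = 99. outer() = 99.
Step 3: result = 99 + global x (50) = 149

The answer is 149.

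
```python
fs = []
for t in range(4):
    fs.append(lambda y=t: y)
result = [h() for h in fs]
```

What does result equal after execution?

Step 1: Default arg y=t captures t at each iteration.
Step 2: Each lambda has its own default: 0, 1, ..., 3.
Step 3: result = [0, 1, 2, 3]

The answer is [0, 1, 2, 3].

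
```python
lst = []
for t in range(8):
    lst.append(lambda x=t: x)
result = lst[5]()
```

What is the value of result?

Step 1: Default argument x=t captures t's value at each iteration.
Step 2: lst[5] captured x = 5 when t was 5.
Step 3: result = 5

The answer is 5.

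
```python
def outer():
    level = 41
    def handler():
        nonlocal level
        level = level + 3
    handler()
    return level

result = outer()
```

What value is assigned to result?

Step 1: outer() sets level = 41.
Step 2: handler() uses nonlocal to modify level in outer's scope: level = 41 + 3 = 44.
Step 3: outer() returns the modified level = 44

The answer is 44.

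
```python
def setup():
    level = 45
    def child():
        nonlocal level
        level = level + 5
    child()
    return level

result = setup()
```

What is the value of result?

Step 1: setup() sets level = 45.
Step 2: child() uses nonlocal to modify level in setup's scope: level = 45 + 5 = 50.
Step 3: setup() returns the modified level = 50

The answer is 50.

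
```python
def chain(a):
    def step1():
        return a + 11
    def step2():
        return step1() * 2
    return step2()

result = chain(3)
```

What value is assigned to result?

Step 1: chain(3) captures a = 3.
Step 2: step2() calls step1() which returns 3 + 11 = 14.
Step 3: step2() returns 14 * 2 = 28

The answer is 28.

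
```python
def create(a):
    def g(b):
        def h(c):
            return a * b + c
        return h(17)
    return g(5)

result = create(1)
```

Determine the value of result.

Step 1: a = 1, b = 5, c = 17.
Step 2: h() computes a * b + c = 1 * 5 + 17 = 22.
Step 3: result = 22

The answer is 22.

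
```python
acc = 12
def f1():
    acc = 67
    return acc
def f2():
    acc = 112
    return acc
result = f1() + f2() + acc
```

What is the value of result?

Step 1: Each function shadows global acc with its own local.
Step 2: f1() returns 67, f2() returns 112.
Step 3: Global acc = 12 is unchanged. result = 67 + 112 + 12 = 191

The answer is 191.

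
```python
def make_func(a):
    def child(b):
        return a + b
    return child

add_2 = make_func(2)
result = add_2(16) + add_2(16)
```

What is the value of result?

Step 1: add_2 captures a = 2.
Step 2: add_2(16) = 2 + 16 = 18, called twice.
Step 3: result = 18 + 18 = 36

The answer is 36.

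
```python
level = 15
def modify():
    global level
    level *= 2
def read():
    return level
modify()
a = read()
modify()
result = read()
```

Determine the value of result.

Step 1: level = 15.
Step 2: First modify(): level = 15 * 2 = 30.
Step 3: Second modify(): level = 30 * 2 = 60.
Step 4: read() returns 60

The answer is 60.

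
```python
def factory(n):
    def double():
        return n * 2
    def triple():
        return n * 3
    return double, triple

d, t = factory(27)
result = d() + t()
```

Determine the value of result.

Step 1: Both closures capture the same n = 27.
Step 2: d() = 27 * 2 = 54, t() = 27 * 3 = 81.
Step 3: result = 54 + 81 = 135

The answer is 135.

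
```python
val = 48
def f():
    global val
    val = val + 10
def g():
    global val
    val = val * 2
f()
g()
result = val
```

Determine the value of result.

Step 1: val = 48.
Step 2: f() adds 10: val = 48 + 10 = 58.
Step 3: g() doubles: val = 58 * 2 = 116.
Step 4: result = 116

The answer is 116.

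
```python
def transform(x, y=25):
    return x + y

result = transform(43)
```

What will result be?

Step 1: transform(43) uses default y = 25.
Step 2: Returns 43 + 25 = 68.
Step 3: result = 68

The answer is 68.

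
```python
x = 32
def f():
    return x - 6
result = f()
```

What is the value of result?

Step 1: x = 32 is defined globally.
Step 2: f() looks up x from global scope = 32, then computes 32 - 6 = 26.
Step 3: result = 26

The answer is 26.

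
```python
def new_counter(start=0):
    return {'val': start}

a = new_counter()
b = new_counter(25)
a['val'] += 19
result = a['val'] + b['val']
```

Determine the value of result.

Step 1: new_counter() returns a new dict each call (immutable default 0).
Step 2: a = {'val': 0}, b = {'val': 25}.
Step 3: a['val'] += 19 = 19. result = 19 + 25 = 44

The answer is 44.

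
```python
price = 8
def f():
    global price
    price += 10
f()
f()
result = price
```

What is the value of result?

Step 1: price = 8.
Step 2: First f(): price = 8 + 10 = 18.
Step 3: Second f(): price = 18 + 10 = 28. result = 28

The answer is 28.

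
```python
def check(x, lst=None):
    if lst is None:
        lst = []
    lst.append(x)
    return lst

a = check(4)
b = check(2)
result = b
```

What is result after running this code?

Step 1: None default with guard creates a NEW list each call.
Step 2: a = [4] (fresh list). b = [2] (another fresh list).
Step 3: result = [2] (this is the fix for mutable default)

The answer is [2].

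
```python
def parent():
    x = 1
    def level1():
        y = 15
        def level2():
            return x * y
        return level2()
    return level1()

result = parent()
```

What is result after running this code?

Step 1: x = 1 in parent. y = 15 in level1.
Step 2: level2() reads x = 1 and y = 15 from enclosing scopes.
Step 3: result = 1 * 15 = 15

The answer is 15.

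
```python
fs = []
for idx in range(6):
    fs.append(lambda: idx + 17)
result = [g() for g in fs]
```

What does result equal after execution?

Step 1: All lambdas capture idx by reference. After the loop, idx = 5.
Step 2: Each call returns 5 + 17 = 22.
Step 3: result = [22, 22, 22, 22, 22, 22]

The answer is [22, 22, 22, 22, 22, 22].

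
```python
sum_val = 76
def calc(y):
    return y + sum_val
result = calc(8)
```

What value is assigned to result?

Step 1: sum_val = 76 is defined globally.
Step 2: calc(8) uses parameter y = 8 and looks up sum_val from global scope = 76.
Step 3: result = 8 + 76 = 84

The answer is 84.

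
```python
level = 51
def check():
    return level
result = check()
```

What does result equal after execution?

Step 1: level = 51 is defined in the global scope.
Step 2: check() looks up level. No local level exists, so Python checks the global scope via LEGB rule and finds level = 51.
Step 3: result = 51

The answer is 51.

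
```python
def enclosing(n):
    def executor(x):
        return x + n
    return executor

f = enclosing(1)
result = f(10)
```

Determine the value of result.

Step 1: enclosing(1) creates a closure that captures n = 1.
Step 2: f(10) calls the closure with x = 10, returning 10 + 1 = 11.
Step 3: result = 11

The answer is 11.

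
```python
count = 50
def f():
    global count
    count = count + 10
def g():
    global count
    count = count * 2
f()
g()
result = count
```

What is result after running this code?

Step 1: count = 50.
Step 2: f() adds 10: count = 50 + 10 = 60.
Step 3: g() doubles: count = 60 * 2 = 120.
Step 4: result = 120

The answer is 120.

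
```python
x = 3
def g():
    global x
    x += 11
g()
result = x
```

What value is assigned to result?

Step 1: x = 3 globally.
Step 2: g() modifies global x: x += 11 = 14.
Step 3: result = 14

The answer is 14.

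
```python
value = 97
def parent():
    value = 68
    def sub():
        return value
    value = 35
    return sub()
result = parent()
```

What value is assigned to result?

Step 1: parent() sets value = 68, then later value = 35.
Step 2: sub() is called after value is reassigned to 35. Closures capture variables by reference, not by value.
Step 3: result = 35

The answer is 35.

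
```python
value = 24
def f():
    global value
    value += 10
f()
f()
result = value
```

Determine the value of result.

Step 1: value = 24.
Step 2: First f(): value = 24 + 10 = 34.
Step 3: Second f(): value = 34 + 10 = 44. result = 44

The answer is 44.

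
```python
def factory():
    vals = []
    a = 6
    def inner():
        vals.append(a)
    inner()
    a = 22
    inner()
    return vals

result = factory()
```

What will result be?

Step 1: a = 6. inner() appends current a to vals.
Step 2: First inner(): appends 6. Then a = 22.
Step 3: Second inner(): appends 22 (closure sees updated a). result = [6, 22]

The answer is [6, 22].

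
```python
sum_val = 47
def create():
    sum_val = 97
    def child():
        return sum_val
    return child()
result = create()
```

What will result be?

Step 1: sum_val = 47 globally, but create() defines sum_val = 97 locally.
Step 2: child() looks up sum_val. Not in local scope, so checks enclosing scope (create) and finds sum_val = 97.
Step 3: result = 97

The answer is 97.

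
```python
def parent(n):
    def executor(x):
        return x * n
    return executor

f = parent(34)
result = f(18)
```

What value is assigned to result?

Step 1: parent(34) creates a closure capturing n = 34.
Step 2: f(18) computes 18 * 34 = 612.
Step 3: result = 612

The answer is 612.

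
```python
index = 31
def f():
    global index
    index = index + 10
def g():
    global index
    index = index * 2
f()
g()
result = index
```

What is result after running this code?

Step 1: index = 31.
Step 2: f() adds 10: index = 31 + 10 = 41.
Step 3: g() doubles: index = 41 * 2 = 82.
Step 4: result = 82

The answer is 82.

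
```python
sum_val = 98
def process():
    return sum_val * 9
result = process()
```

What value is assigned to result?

Step 1: sum_val = 98 is defined globally.
Step 2: process() looks up sum_val from global scope = 98, then computes 98 * 9 = 882.
Step 3: result = 882

The answer is 882.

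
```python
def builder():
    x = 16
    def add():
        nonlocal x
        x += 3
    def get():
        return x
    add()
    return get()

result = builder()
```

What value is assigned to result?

Step 1: x = 16. add() modifies it via nonlocal, get() reads it.
Step 2: add() makes x = 16 + 3 = 19.
Step 3: get() returns 19. result = 19

The answer is 19.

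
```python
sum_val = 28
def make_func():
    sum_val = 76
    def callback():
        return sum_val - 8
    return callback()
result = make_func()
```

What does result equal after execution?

Step 1: make_func() shadows global sum_val with sum_val = 76.
Step 2: callback() finds sum_val = 76 in enclosing scope, computes 76 - 8 = 68.
Step 3: result = 68

The answer is 68.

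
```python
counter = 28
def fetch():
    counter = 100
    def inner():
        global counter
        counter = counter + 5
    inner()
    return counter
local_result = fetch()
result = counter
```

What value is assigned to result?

Step 1: Global counter = 28. fetch() creates local counter = 100.
Step 2: inner() declares global counter and adds 5: global counter = 28 + 5 = 33.
Step 3: fetch() returns its local counter = 100 (unaffected by inner).
Step 4: result = global counter = 33

The answer is 33.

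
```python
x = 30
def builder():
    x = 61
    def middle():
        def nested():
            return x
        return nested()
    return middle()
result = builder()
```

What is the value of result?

Step 1: builder() defines x = 61. middle() and nested() have no local x.
Step 2: nested() checks local (none), enclosing middle() (none), enclosing builder() and finds x = 61.
Step 3: result = 61

The answer is 61.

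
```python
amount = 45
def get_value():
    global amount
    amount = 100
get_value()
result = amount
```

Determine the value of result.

Step 1: amount = 45 globally.
Step 2: get_value() declares global amount and sets it to 100.
Step 3: After get_value(), global amount = 100. result = 100

The answer is 100.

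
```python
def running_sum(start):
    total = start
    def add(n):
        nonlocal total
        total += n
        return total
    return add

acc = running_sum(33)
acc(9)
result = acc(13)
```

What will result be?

Step 1: running_sum(33) creates closure with total = 33.
Step 2: First acc(9): total = 33 + 9 = 42.
Step 3: Second acc(13): total = 42 + 13 = 55. result = 55

The answer is 55.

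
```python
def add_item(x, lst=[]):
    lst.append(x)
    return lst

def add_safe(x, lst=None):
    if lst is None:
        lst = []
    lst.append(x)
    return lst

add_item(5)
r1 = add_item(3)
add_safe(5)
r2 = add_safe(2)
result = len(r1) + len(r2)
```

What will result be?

Step 1: add_item shares mutable default: after 2 calls, lst = [5, 3], len = 2.
Step 2: add_safe creates fresh list each time: r2 = [2], len = 1.
Step 3: result = 2 + 1 = 3

The answer is 3.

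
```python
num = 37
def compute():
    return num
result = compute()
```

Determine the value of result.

Step 1: num = 37 is defined in the global scope.
Step 2: compute() looks up num. No local num exists, so Python checks the global scope via LEGB rule and finds num = 37.
Step 3: result = 37

The answer is 37.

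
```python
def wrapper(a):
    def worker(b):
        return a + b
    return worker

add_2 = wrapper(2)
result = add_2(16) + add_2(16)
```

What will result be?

Step 1: add_2 captures a = 2.
Step 2: add_2(16) = 2 + 16 = 18, called twice.
Step 3: result = 18 + 18 = 36

The answer is 36.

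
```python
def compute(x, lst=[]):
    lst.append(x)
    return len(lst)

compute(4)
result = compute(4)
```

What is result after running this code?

Step 1: Mutable default list persists between calls.
Step 2: First call: lst = [4], len = 1. Second call: lst = [4, 4], len = 2.
Step 3: result = 2

The answer is 2.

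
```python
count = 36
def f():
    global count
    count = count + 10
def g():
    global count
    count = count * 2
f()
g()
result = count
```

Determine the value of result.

Step 1: count = 36.
Step 2: f() adds 10: count = 36 + 10 = 46.
Step 3: g() doubles: count = 46 * 2 = 92.
Step 4: result = 92

The answer is 92.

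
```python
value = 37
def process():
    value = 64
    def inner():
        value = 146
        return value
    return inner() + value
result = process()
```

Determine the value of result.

Step 1: process() has local value = 64. inner() has local value = 146.
Step 2: inner() returns its local value = 146.
Step 3: process() returns 146 + its own value (64) = 210

The answer is 210.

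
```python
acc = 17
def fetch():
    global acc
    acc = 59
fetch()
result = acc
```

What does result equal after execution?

Step 1: acc = 17 globally.
Step 2: fetch() declares global acc and sets it to 59.
Step 3: After fetch(), global acc = 59. result = 59

The answer is 59.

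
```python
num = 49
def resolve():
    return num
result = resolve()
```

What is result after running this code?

Step 1: num = 49 is defined in the global scope.
Step 2: resolve() looks up num. No local num exists, so Python checks the global scope via LEGB rule and finds num = 49.
Step 3: result = 49

The answer is 49.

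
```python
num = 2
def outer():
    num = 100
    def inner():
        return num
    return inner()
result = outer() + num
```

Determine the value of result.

Step 1: Global num = 2. outer() shadows with num = 100.
Step 2: inner() returns enclosing num = 100. outer() = 100.
Step 3: result = 100 + global num (2) = 102

The answer is 102.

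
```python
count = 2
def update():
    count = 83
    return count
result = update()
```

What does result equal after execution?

Step 1: Global count = 2.
Step 2: update() creates local count = 83, shadowing the global.
Step 3: Returns local count = 83. result = 83

The answer is 83.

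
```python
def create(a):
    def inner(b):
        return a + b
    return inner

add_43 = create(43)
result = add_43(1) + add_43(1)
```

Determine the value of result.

Step 1: add_43 captures a = 43.
Step 2: add_43(1) = 43 + 1 = 44, called twice.
Step 3: result = 44 + 44 = 88

The answer is 88.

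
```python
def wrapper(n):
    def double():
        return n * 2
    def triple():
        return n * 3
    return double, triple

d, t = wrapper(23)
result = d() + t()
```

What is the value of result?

Step 1: Both closures capture the same n = 23.
Step 2: d() = 23 * 2 = 46, t() = 23 * 3 = 69.
Step 3: result = 46 + 69 = 115

The answer is 115.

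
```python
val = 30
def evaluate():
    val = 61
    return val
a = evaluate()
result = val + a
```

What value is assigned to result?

Step 1: Global val = 30. evaluate() returns local val = 61.
Step 2: a = 61. Global val still = 30.
Step 3: result = 30 + 61 = 91

The answer is 91.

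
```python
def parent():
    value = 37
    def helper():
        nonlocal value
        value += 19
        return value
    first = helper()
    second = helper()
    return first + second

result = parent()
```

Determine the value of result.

Step 1: value starts at 37.
Step 2: First call: value = 37 + 19 = 56, returns 56.
Step 3: Second call: value = 56 + 19 = 75, returns 75.
Step 4: result = 56 + 75 = 131

The answer is 131.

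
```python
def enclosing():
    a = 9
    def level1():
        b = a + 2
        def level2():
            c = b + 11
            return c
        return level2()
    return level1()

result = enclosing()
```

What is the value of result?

Step 1: a = 9. b = a + 2 = 11.
Step 2: c = b + 11 = 11 + 11 = 22.
Step 3: result = 22

The answer is 22.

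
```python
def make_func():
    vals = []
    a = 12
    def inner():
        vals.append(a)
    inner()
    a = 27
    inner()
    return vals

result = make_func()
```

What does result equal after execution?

Step 1: a = 12. inner() appends current a to vals.
Step 2: First inner(): appends 12. Then a = 27.
Step 3: Second inner(): appends 27 (closure sees updated a). result = [12, 27]

The answer is [12, 27].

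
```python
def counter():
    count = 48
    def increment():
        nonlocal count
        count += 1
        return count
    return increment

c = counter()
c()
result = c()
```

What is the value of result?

Step 1: counter() creates closure with count = 48.
Step 2: Each c() call increments count via nonlocal. After 2 calls: 48 + 2 = 50.
Step 3: result = 50

The answer is 50.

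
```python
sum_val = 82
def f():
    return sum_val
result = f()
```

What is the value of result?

Step 1: sum_val = 82 is defined in the global scope.
Step 2: f() looks up sum_val. No local sum_val exists, so Python checks the global scope via LEGB rule and finds sum_val = 82.
Step 3: result = 82

The answer is 82.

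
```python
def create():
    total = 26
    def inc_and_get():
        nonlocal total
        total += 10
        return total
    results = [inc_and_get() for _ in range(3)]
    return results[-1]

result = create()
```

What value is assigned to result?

Step 1: total = 26.
Step 2: Three calls to inc_and_get(), each adding 10.
Step 3: Last value = 26 + 10 * 3 = 56

The answer is 56.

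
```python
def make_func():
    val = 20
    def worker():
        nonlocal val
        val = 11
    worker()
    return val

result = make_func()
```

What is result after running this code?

Step 1: make_func() sets val = 20.
Step 2: worker() uses nonlocal to reassign val = 11.
Step 3: result = 11

The answer is 11.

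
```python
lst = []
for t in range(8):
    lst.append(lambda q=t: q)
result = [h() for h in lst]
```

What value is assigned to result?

Step 1: Default arg q=t captures t at each iteration.
Step 2: Each lambda has its own default: 0, 1, ..., 7.
Step 3: result = [0, 1, 2, 3, 4, 5, 6, 7]

The answer is [0, 1, 2, 3, 4, 5, 6, 7].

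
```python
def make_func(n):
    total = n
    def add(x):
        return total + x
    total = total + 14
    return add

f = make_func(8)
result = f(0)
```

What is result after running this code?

Step 1: make_func(8) sets total = 8, then total = 8 + 14 = 22.
Step 2: Closures capture by reference, so add sees total = 22.
Step 3: f(0) returns 22 + 0 = 22

The answer is 22.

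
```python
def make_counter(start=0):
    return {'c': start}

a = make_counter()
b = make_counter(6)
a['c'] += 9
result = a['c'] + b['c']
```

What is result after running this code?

Step 1: make_counter() returns a new dict each call (immutable default 0).
Step 2: a = {'c': 0}, b = {'c': 6}.
Step 3: a['c'] += 9 = 9. result = 9 + 6 = 15

The answer is 15.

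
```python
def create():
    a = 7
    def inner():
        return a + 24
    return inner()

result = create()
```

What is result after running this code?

Step 1: create() defines a = 7.
Step 2: inner() reads a = 7 from enclosing scope, returns 7 + 24 = 31.
Step 3: result = 31

The answer is 31.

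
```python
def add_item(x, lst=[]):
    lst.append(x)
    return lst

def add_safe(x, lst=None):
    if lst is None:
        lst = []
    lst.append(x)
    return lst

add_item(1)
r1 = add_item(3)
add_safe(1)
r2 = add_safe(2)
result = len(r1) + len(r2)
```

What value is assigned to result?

Step 1: add_item shares mutable default: after 2 calls, lst = [1, 3], len = 2.
Step 2: add_safe creates fresh list each time: r2 = [2], len = 1.
Step 3: result = 2 + 1 = 3

The answer is 3.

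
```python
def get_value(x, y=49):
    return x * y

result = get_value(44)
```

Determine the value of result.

Step 1: get_value(44) uses default y = 49.
Step 2: Returns 44 * 49 = 2156.
Step 3: result = 2156

The answer is 2156.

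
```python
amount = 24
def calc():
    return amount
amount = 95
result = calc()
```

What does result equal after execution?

Step 1: amount is first set to 24, then reassigned to 95.
Step 2: calc() is called after the reassignment, so it looks up the current global amount = 95.
Step 3: result = 95

The answer is 95.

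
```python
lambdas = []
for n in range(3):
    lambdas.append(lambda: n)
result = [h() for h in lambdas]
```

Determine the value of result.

Step 1: All 3 lambdas share the same variable n.
Step 2: After the loop, n = 2.
Step 3: Each call returns 2. result = [2, 2, 2]

The answer is [2, 2, 2].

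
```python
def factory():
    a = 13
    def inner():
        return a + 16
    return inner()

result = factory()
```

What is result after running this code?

Step 1: factory() defines a = 13.
Step 2: inner() reads a = 13 from enclosing scope, returns 13 + 16 = 29.
Step 3: result = 29

The answer is 29.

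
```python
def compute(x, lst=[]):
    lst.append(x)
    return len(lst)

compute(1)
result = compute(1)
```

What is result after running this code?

Step 1: Mutable default list persists between calls.
Step 2: First call: lst = [1], len = 1. Second call: lst = [1, 1], len = 2.
Step 3: result = 2

The answer is 2.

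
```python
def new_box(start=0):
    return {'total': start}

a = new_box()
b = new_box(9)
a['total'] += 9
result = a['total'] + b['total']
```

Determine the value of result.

Step 1: new_box() returns a new dict each call (immutable default 0).
Step 2: a = {'total': 0}, b = {'total': 9}.
Step 3: a['total'] += 9 = 9. result = 9 + 9 = 18

The answer is 18.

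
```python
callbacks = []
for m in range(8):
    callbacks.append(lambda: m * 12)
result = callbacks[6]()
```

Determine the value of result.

Step 1: All lambdas reference the same variable m (late binding).
Step 2: After the loop, m = 7. Every lambda returns m * 12.
Step 3: callbacks[6]() = 7 * 12 = 84

The answer is 84.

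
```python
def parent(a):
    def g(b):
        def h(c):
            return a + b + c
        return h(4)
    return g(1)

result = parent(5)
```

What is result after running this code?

Step 1: a = 5, b = 1, c = 4 across three nested scopes.
Step 2: h() accesses all three via LEGB rule.
Step 3: result = 5 + 1 + 4 = 10

The answer is 10.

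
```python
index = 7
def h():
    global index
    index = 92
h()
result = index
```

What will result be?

Step 1: index = 7 globally.
Step 2: h() declares global index and sets it to 92.
Step 3: After h(), global index = 92. result = 92

The answer is 92.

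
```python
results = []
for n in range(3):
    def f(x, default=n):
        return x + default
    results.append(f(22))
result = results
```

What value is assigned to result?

Step 1: Default argument default=n is evaluated at function definition time.
Step 2: Each iteration creates f with default = current n value.
Step 3: f(22) returns 22 + default. results = [22, 23, 24]

The answer is [22, 23, 24].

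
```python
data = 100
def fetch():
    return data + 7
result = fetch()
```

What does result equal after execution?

Step 1: data = 100 is defined globally.
Step 2: fetch() looks up data from global scope = 100, then computes 100 + 7 = 107.
Step 3: result = 107

The answer is 107.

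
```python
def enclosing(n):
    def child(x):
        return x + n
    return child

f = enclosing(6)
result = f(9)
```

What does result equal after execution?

Step 1: enclosing(6) creates a closure that captures n = 6.
Step 2: f(9) calls the closure with x = 9, returning 9 + 6 = 15.
Step 3: result = 15

The answer is 15.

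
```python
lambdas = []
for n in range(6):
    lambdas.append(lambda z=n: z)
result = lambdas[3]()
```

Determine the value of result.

Step 1: Default argument z=n captures n's value at each iteration.
Step 2: lambdas[3] captured z = 3 when n was 3.
Step 3: result = 3

The answer is 3.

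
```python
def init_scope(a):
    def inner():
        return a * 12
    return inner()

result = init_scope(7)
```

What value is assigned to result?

Step 1: init_scope(7) binds parameter a = 7.
Step 2: inner() accesses a = 7 from enclosing scope.
Step 3: result = 7 * 12 = 84

The answer is 84.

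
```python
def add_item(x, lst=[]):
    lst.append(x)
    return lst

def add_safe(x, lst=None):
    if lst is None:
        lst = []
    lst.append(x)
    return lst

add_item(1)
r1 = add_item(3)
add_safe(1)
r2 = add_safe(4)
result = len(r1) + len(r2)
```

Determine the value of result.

Step 1: add_item shares mutable default: after 2 calls, lst = [1, 3], len = 2.
Step 2: add_safe creates fresh list each time: r2 = [4], len = 1.
Step 3: result = 2 + 1 = 3

The answer is 3.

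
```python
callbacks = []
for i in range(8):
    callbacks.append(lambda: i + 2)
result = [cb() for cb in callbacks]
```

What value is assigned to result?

Step 1: All lambdas capture i by reference. After the loop, i = 7.
Step 2: Each call returns 7 + 2 = 9.
Step 3: result = [9, 9, 9, 9, 9, 9, 9, 9]

The answer is [9, 9, 9, 9, 9, 9, 9, 9].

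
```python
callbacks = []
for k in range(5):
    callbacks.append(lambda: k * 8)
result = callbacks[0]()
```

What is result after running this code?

Step 1: All lambdas reference the same variable k (late binding).
Step 2: After the loop, k = 4. Every lambda returns k * 8.
Step 3: callbacks[0]() = 4 * 8 = 32

The answer is 32.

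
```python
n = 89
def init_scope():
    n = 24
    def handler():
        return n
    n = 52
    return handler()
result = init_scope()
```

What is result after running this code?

Step 1: init_scope() sets n = 24, then later n = 52.
Step 2: handler() is called after n is reassigned to 52. Closures capture variables by reference, not by value.
Step 3: result = 52

The answer is 52.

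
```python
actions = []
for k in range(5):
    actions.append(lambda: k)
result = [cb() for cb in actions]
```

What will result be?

Step 1: All 5 lambdas share the same variable k.
Step 2: After the loop, k = 4.
Step 3: Each call returns 4. result = [4, 4, 4, 4, 4]

The answer is [4, 4, 4, 4, 4].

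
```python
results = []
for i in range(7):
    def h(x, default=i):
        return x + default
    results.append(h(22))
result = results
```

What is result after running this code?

Step 1: Default argument default=i is evaluated at function definition time.
Step 2: Each iteration creates h with default = current i value.
Step 3: h(22) returns 22 + default. results = [22, 23, 24, 25, 26, 27, 28]

The answer is [22, 23, 24, 25, 26, 27, 28].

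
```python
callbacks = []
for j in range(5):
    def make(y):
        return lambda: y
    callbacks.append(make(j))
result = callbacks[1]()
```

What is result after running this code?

Step 1: make(j) creates a new scope capturing y = j at call time.
Step 2: callbacks[1] = make(1), so its lambda captures y = 1.
Step 3: result = 1 (closure factory fixes late binding)

The answer is 1.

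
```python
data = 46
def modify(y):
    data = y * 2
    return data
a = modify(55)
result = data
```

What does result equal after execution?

Step 1: Global data = 46.
Step 2: modify(55) creates local data = 55 * 2 = 110.
Step 3: Global data unchanged because no global keyword. result = 46

The answer is 46.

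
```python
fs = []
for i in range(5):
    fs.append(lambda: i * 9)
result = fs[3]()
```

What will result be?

Step 1: All lambdas reference the same variable i (late binding).
Step 2: After the loop, i = 4. Every lambda returns i * 9.
Step 3: fs[3]() = 4 * 9 = 36

The answer is 36.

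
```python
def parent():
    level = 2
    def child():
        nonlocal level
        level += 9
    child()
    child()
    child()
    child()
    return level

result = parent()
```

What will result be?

Step 1: level starts at 2.
Step 2: child() is called 4 times, each adding 9.
Step 3: level = 2 + 9 * 4 = 38

The answer is 38.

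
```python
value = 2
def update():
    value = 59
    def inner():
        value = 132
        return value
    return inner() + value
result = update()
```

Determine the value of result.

Step 1: update() has local value = 59. inner() has local value = 132.
Step 2: inner() returns its local value = 132.
Step 3: update() returns 132 + its own value (59) = 191

The answer is 191.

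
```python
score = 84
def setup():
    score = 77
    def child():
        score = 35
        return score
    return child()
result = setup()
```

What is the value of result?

Step 1: Three scopes define score: global (84), setup (77), child (35).
Step 2: child() has its own local score = 35, which shadows both enclosing and global.
Step 3: result = 35 (local wins in LEGB)

The answer is 35.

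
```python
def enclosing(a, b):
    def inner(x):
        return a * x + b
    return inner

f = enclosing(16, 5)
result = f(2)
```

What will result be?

Step 1: enclosing(16, 5) captures a = 16, b = 5.
Step 2: f(2) computes 16 * 2 + 5 = 37.
Step 3: result = 37

The answer is 37.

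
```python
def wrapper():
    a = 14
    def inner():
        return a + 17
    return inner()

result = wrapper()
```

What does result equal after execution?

Step 1: wrapper() defines a = 14.
Step 2: inner() reads a = 14 from enclosing scope, returns 14 + 17 = 31.
Step 3: result = 31

The answer is 31.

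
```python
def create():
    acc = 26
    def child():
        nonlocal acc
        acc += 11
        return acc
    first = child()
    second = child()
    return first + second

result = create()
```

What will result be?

Step 1: acc starts at 26.
Step 2: First call: acc = 26 + 11 = 37, returns 37.
Step 3: Second call: acc = 37 + 11 = 48, returns 48.
Step 4: result = 37 + 48 = 85

The answer is 85.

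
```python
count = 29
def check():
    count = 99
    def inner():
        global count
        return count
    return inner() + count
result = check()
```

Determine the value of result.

Step 1: Global count = 29. check() shadows with local count = 99.
Step 2: inner() uses global keyword, so inner() returns global count = 29.
Step 3: check() returns 29 + 99 = 128

The answer is 128.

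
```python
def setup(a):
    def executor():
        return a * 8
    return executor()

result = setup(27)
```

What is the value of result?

Step 1: setup(27) binds parameter a = 27.
Step 2: executor() accesses a = 27 from enclosing scope.
Step 3: result = 27 * 8 = 216

The answer is 216.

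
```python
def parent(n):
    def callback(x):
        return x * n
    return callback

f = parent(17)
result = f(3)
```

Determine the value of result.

Step 1: parent(17) creates a closure capturing n = 17.
Step 2: f(3) computes 3 * 17 = 51.
Step 3: result = 51

The answer is 51.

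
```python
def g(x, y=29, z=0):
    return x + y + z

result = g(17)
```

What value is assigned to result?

Step 1: g(17) uses defaults y = 29, z = 0.
Step 2: Returns 17 + 29 + 0 = 46.
Step 3: result = 46

The answer is 46.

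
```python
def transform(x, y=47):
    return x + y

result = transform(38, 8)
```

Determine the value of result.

Step 1: transform(38, 8) overrides default y with 8.
Step 2: Returns 38 + 8 = 46.
Step 3: result = 46

The answer is 46.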